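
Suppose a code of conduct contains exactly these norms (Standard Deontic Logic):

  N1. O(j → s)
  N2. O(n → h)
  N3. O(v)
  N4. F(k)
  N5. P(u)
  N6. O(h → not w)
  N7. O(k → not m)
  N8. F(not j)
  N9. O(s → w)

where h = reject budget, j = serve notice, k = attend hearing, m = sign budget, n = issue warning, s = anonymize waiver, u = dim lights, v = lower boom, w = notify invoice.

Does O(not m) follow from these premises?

No

Premise 7 is O(k → not m), but O(k) is not derivable from the premises, so it does not yield O(not m).
No other premise forces O(not m). An ideal world satisfying every premise can still have not m false, so O(not m) is not derivable.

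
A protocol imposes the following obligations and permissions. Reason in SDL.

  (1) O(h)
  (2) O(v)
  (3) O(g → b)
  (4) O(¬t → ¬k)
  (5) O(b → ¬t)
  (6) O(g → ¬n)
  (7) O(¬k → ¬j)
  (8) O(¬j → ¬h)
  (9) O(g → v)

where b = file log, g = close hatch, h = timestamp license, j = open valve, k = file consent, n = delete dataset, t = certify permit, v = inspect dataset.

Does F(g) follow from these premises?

Premise 1 gives O(h).
Premise 8, O(¬j → ¬h), contraposes to O(h → j); with O(h) we get O(j).
The contrapositive of premise 7 (O(¬k → ¬j)) is O(j → k), and O(j) is already established, so O(k).
Premise 4 is O(¬t → ¬k); contrapositively O(k → t). Since O(k) holds, K gives O(t).
Premise 5 is O(b → ¬t); contrapositively O(t → ¬b). Since O(t) holds, K gives O(¬b).
Premise 3 is O(g → b); contrapositively O(¬b → ¬g). Since O(¬b) holds, K gives O(¬g).
Premises 2, 6, 9 do not contribute to this derivation.
So O(¬g) holds, i.e. F(g). The claim follows.

Yes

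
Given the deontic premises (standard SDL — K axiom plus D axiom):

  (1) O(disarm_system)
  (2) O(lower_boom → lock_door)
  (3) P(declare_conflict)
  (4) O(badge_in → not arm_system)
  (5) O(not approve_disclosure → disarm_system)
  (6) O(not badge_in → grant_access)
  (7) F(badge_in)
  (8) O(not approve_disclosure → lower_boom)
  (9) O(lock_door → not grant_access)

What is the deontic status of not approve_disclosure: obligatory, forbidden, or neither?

Forbidden

Premise 7, F(badge_in), is equivalent to O(not badge_in).
Premise 6 is O(not badge_in → grant_access); since O(not badge_in), deontic closure gives O(grant_access).
Premise 9, O(lock_door → not grant_access), contraposes to O(grant_access → not lock_door); with O(grant_access) we get O(not lock_door).
Premise 2 is O(lower_boom → lock_door); contrapositively O(not lock_door → not lower_boom). Since O(not lock_door) holds, K gives O(not lower_boom).
The contrapositive of premise 8 (O(not approve_disclosure → lower_boom)) is O(not lower_boom → approve_disclosure), and O(not lower_boom) is already established, so O(approve_disclosure).
Premises 1, 3, 4, 5 do not contribute to this derivation.
Thus O(approve_disclosure), which is F(not approve_disclosure): not approve_disclosure is forbidden.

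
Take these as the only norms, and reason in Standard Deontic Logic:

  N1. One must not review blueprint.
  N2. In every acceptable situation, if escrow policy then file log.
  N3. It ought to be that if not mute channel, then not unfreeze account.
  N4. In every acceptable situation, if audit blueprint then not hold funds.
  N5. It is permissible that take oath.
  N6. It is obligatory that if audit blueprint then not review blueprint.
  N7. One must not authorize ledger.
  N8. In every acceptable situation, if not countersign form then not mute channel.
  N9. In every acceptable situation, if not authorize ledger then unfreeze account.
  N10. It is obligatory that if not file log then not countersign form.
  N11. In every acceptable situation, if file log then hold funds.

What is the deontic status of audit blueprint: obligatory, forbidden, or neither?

F(authorize_ledger) at premise 7 means O(¬authorize_ledger).
From O(¬authorize_ledger) and premise 9, O(¬authorize_ledger → unfreeze_account), we obtain O(unfreeze_account).
Premise 3, O(¬mute_channel → ¬unfreeze_account), contraposes to O(unfreeze_account → mute_channel); with O(unfreeze_account) we get O(mute_channel).
Premise 8 is O(¬countersign_form → ¬mute_channel); contrapositively O(mute_channel → countersign_form). Since O(mute_channel) holds, K gives O(countersign_form).
Premise 10, O(¬file_log → ¬countersign_form), contraposes to O(countersign_form → file_log); with O(countersign_form) we get O(file_log).
Applying K to premise 11 (O(file_log → hold_funds)) and O(file_log) yields O(hold_funds).
Premise 4 is O(audit_blueprint → ¬hold_funds); contrapositively O(hold_funds → ¬audit_blueprint). Since O(hold_funds) holds, K gives O(¬audit_blueprint).
Premises 1, 2, 5, 6 do not contribute to this derivation.
Thus O(¬audit_blueprint), which is F(audit_blueprint): audit_blueprint is forbidden.

Forbidden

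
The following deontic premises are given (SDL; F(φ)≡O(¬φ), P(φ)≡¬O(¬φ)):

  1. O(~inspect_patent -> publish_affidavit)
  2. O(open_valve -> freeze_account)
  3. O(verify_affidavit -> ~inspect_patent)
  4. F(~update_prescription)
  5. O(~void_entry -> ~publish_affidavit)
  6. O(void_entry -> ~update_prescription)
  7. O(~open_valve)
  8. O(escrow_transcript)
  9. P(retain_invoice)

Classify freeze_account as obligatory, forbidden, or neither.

Neither

Premise 2 is O(open_valve -> freeze_account), but O(open_valve) is not derivable from the premises, so it does not yield O(freeze_account).
No premise or chain of K-axiom applications forces O(freeze_account), and none forces O(~freeze_account). So freeze_account is neither obligatory nor forbidden under these norms.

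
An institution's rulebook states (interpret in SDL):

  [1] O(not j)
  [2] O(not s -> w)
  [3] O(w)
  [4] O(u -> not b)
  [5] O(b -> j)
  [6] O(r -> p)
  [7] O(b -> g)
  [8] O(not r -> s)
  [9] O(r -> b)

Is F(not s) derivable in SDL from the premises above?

Yes

Premise 1 states O(not j) outright.
Premise 5, O(b -> j), contraposes to O(not j -> not b); with O(not j) we get O(not b).
Premise 9 is O(r -> b); contrapositively O(not b -> not r). Since O(not b) holds, K gives O(not r).
From O(not r) and premise 8, O(not r -> s), we obtain O(s).
Premises 2, 3, 4, 6, 7 do not contribute to this derivation.
So O(s) holds, i.e. F(not s). The claim follows.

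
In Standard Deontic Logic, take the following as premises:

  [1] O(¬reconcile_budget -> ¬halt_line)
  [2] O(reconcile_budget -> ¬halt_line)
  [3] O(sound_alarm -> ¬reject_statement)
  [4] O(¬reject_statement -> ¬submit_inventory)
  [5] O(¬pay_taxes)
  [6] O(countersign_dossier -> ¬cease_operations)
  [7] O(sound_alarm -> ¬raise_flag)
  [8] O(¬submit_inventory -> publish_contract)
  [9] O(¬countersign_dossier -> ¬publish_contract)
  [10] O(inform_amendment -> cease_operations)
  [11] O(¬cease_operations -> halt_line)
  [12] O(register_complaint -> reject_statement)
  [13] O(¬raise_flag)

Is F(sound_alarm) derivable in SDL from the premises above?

Premises 1 and 2 are O(¬reconcile_budget -> ¬halt_line) and O(reconcile_budget -> ¬halt_line); every ideal world satisfies ¬reconcile_budget or reconcile_budget, so in either case ¬halt_line holds — hence O(¬halt_line).
The contrapositive of premise 11 (O(¬cease_operations -> halt_line)) is O(¬halt_line -> cease_operations), and O(¬halt_line) is already established, so O(cease_operations).
Premise 6 is O(countersign_dossier -> ¬cease_operations); contrapositively O(cease_operations -> ¬countersign_dossier). Since O(cease_operations) holds, K gives O(¬countersign_dossier).
With premise 9, O(¬countersign_dossier -> ¬publish_contract), the K-axiom yields O(¬publish_contract).
The contrapositive of premise 8 (O(¬submit_inventory -> publish_contract)) is O(¬publish_contract -> submit_inventory), and O(¬publish_contract) is already established, so O(submit_inventory).
Premise 4 is O(¬reject_statement -> ¬submit_inventory); contrapositively O(submit_inventory -> reject_statement). Since O(submit_inventory) holds, K gives O(reject_statement).
The contrapositive of premise 3 (O(sound_alarm -> ¬reject_statement)) is O(reject_statement -> ¬sound_alarm), and O(reject_statement) is already established, so O(¬sound_alarm).
Premises 5, 7, 10, 12, 13 do not contribute to this derivation.
So O(¬sound_alarm) holds, i.e. F(sound_alarm). The claim follows.

Yes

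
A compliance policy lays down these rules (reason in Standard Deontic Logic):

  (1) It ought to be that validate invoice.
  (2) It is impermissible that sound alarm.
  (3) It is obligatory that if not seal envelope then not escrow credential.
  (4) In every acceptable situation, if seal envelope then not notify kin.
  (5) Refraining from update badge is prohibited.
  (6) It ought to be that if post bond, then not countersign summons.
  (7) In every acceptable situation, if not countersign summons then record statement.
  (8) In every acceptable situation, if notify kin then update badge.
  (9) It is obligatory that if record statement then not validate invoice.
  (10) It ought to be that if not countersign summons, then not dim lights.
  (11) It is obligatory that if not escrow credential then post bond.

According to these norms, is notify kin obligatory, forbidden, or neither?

Forbidden

Premise 1 states O(validate_invoice) outright.
The contrapositive of premise 9 (O(record_statement → ¬validate_invoice)) is O(validate_invoice → ¬record_statement), and O(validate_invoice) is already established, so O(¬record_statement).
Premise 7 is O(¬countersign_summons → record_statement); contrapositively O(¬record_statement → countersign_summons). Since O(¬record_statement) holds, K gives O(countersign_summons).
Premise 6, O(post_bond → ¬countersign_summons), contraposes to O(countersign_summons → ¬post_bond); with O(countersign_summons) we get O(¬post_bond).
Premise 11 is O(¬escrow_credential → post_bond); contrapositively O(¬post_bond → escrow_credential). Since O(¬post_bond) holds, K gives O(escrow_credential).
Premise 3 is O(¬seal_envelope → ¬escrow_credential); contrapositively O(escrow_credential → seal_envelope). Since O(escrow_credential) holds, K gives O(seal_envelope).
Premise 4 is O(seal_envelope → ¬notify_kin); since O(seal_envelope), deontic closure gives O(¬notify_kin).
Premises 2, 5, 8, 10 do not contribute to this derivation.
Thus O(¬notify_kin), which is F(notify_kin): notify_kin is forbidden.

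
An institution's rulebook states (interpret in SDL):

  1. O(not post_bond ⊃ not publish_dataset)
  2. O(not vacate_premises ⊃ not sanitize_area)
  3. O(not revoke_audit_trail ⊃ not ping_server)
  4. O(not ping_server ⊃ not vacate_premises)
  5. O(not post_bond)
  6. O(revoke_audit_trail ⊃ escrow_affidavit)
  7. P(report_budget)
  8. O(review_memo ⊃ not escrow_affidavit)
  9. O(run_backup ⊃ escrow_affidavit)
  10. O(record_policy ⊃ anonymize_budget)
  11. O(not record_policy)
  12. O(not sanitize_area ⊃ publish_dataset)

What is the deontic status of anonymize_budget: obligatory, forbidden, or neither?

Premise 10 is O(record_policy ⊃ anonymize_budget), but O(record_policy) is not derivable from the premises, so it does not yield O(anonymize_budget).
No premise or chain of K-axiom applications forces O(anonymize_budget), and none forces O(not anonymize_budget). So anonymize_budget is neither obligatory nor forbidden under these norms.

Neither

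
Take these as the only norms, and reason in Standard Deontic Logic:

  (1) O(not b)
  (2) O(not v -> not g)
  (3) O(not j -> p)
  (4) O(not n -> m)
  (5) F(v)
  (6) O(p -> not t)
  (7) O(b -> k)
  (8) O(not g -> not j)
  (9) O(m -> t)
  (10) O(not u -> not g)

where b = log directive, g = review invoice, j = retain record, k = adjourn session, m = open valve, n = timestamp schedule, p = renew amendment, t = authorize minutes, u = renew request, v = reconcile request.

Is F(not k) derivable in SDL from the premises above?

No

Premise 7 is O(b -> k), but O(b) is not derivable from the premises, so it does not yield O(k).
No other premise forces O(k). An ideal world satisfying every premise can still have not k true, so F(not k) is not derivable.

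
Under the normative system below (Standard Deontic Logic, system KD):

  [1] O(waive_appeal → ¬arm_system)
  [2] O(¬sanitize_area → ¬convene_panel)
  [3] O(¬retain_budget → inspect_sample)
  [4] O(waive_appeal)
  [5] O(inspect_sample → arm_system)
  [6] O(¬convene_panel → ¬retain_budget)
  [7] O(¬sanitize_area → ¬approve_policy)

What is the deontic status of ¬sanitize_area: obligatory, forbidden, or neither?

Forbidden

From premise 4 we have O(waive_appeal).
Premise 1 is O(waive_appeal → ¬arm_system); since O(waive_appeal), deontic closure gives O(¬arm_system).
The contrapositive of premise 5 (O(inspect_sample → arm_system)) is O(¬arm_system → ¬inspect_sample), and O(¬arm_system) is already established, so O(¬inspect_sample).
Premise 3, O(¬retain_budget → inspect_sample), contraposes to O(¬inspect_sample → retain_budget); with O(¬inspect_sample) we get O(retain_budget).
Premise 6 is O(¬convene_panel → ¬retain_budget); contrapositively O(retain_budget → convene_panel). Since O(retain_budget) holds, K gives O(convene_panel).
Premise 2 is O(¬sanitize_area → ¬convene_panel); contrapositively O(convene_panel → sanitize_area). Since O(convene_panel) holds, K gives O(sanitize_area).
Premise 7 does not contribute to this derivation.
Thus O(sanitize_area), which is F(¬sanitize_area): ¬sanitize_area is forbidden.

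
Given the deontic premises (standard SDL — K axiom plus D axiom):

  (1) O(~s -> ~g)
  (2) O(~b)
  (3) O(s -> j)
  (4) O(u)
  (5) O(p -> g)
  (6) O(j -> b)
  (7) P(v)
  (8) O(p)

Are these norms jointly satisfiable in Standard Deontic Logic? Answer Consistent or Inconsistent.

Premise 2 states O(~b) outright.
Premise 6 is O(j -> b); contrapositively O(~b -> ~j). Since O(~b) holds, K gives O(~j).
The contrapositive of premise 3 (O(s -> j)) is O(~j -> ~s), and O(~j) is already established, so O(~s).
Applying K to premise 1 (O(~s -> ~g)) and O(~s) yields O(~g).
Premise 5, O(p -> g), contraposes to O(~g -> ~p); with O(~g) we get O(~p).
Yet premise 8 states O(p).
We now have both O(~p) and O(p) — p is simultaneously obligatory and forbidden, violating the D-axiom.

Inconsistent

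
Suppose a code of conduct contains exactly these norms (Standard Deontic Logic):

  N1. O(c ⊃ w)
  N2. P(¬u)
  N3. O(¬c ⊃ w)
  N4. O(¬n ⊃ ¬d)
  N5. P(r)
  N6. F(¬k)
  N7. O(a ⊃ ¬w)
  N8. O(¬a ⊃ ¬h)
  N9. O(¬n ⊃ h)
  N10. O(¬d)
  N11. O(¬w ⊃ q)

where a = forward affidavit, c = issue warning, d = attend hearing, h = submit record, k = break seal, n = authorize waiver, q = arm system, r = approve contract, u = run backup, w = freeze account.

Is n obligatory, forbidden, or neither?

Obligatory

Premises 1 and 3 cover both cases: O(c ⊃ w) and O(¬c ⊃ w). Since c ∨ ¬c is a tautology, O(w) follows.
The contrapositive of premise 7 (O(a ⊃ ¬w)) is O(w ⊃ ¬a), and O(w) is already established, so O(¬a).
With premise 8, O(¬a ⊃ ¬h), the K-axiom yields O(¬h).
Premise 9 is O(¬n ⊃ h); contrapositively O(¬h ⊃ n). Since O(¬h) holds, K gives O(n).
Premises 2, 4, 5, 6, 10, 11 do not contribute to this derivation.
Hence n is obligatory.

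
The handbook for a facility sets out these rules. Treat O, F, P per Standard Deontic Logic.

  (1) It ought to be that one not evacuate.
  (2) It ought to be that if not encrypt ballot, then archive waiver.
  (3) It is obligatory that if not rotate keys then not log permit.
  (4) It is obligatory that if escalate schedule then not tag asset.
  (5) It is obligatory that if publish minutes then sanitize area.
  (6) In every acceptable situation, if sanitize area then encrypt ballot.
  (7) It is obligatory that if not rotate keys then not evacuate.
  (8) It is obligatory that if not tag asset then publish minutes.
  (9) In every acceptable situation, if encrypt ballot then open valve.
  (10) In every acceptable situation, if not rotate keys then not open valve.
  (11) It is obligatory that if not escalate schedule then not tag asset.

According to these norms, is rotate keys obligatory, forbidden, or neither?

Premises 11 and 4 cover both cases: O(¬escalate_schedule → ¬tag_asset) and O(escalate_schedule → ¬tag_asset). Since ¬escalate_schedule ∨ escalate_schedule is a tautology, O(¬tag_asset) follows.
With premise 8, O(¬tag_asset → publish_minutes), the K-axiom yields O(publish_minutes).
With premise 5, O(publish_minutes → sanitize_area), the K-axiom yields O(sanitize_area).
Premise 6 is O(sanitize_area → encrypt_ballot); since O(sanitize_area), deontic closure gives O(encrypt_ballot).
From O(encrypt_ballot) and premise 9, O(encrypt_ballot → open_valve), we obtain O(open_valve).
The contrapositive of premise 10 (O(¬rotate_keys → ¬open_valve)) is O(open_valve → rotate_keys), and O(open_valve) is already established, so O(rotate_keys).
Premises 1, 2, 3, 7 do not contribute to this derivation.
Hence rotate_keys is obligatory.

Obligatory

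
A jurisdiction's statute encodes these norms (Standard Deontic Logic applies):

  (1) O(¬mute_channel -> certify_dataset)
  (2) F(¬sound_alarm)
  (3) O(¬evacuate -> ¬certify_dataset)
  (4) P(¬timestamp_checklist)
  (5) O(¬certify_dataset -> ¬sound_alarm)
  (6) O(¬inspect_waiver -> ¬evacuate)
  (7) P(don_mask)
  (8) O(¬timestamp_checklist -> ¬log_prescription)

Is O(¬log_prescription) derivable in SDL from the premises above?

No

Premise 8 is O(¬timestamp_checklist -> ¬log_prescription), but O(¬timestamp_checklist) is not derivable from the premises (the permission P(¬timestamp_checklist) asserts only ¬O(timestamp_checklist), not O(¬timestamp_checklist)), so it does not yield O(¬log_prescription).
No other premise forces O(¬log_prescription). An ideal world satisfying every premise can still have ¬log_prescription false, so O(¬log_prescription) is not derivable.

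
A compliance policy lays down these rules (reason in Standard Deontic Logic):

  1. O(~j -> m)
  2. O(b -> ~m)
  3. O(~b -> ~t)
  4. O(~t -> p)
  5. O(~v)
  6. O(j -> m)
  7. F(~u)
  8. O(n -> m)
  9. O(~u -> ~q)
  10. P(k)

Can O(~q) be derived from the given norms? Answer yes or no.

Premise 9 is O(~u -> ~q), but O(~u) is not derivable from the premises, so it does not yield O(~q).
No other premise forces O(~q). An ideal world satisfying every premise can still have ~q false, so O(~q) is not derivable.

No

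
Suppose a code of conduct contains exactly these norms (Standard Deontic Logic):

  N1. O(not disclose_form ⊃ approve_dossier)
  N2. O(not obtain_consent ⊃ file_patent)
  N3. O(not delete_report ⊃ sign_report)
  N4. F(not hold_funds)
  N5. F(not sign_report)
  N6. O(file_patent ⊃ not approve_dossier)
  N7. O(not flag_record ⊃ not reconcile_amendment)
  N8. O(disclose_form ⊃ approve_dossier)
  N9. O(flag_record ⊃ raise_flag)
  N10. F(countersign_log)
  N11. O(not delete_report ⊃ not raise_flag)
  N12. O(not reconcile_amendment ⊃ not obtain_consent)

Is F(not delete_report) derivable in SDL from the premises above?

Yes

Premises 1 and 8 cover both cases: O(not disclose_form ⊃ approve_dossier) and O(disclose_form ⊃ approve_dossier). Since not disclose_form ∨ disclose_form is a tautology, O(approve_dossier) follows.
The contrapositive of premise 6 (O(file_patent ⊃ not approve_dossier)) is O(approve_dossier ⊃ not file_patent), and O(approve_dossier) is already established, so O(not file_patent).
The contrapositive of premise 2 (O(not obtain_consent ⊃ file_patent)) is O(not file_patent ⊃ obtain_consent), and O(not file_patent) is already established, so O(obtain_consent).
Premise 12, O(not reconcile_amendment ⊃ not obtain_consent), contraposes to O(obtain_consent ⊃ reconcile_amendment); with O(obtain_consent) we get O(reconcile_amendment).
The contrapositive of premise 7 (O(not flag_record ⊃ not reconcile_amendment)) is O(reconcile_amendment ⊃ flag_record), and O(reconcile_amendment) is already established, so O(flag_record).
With premise 9, O(flag_record ⊃ raise_flag), the K-axiom yields O(raise_flag).
The contrapositive of premise 11 (O(not delete_report ⊃ not raise_flag)) is O(raise_flag ⊃ delete_report), and O(raise_flag) is already established, so O(delete_report).
Premises 3, 4, 5, 10 do not contribute to this derivation.
So O(delete_report) holds, i.e. F(not delete_report). The claim follows.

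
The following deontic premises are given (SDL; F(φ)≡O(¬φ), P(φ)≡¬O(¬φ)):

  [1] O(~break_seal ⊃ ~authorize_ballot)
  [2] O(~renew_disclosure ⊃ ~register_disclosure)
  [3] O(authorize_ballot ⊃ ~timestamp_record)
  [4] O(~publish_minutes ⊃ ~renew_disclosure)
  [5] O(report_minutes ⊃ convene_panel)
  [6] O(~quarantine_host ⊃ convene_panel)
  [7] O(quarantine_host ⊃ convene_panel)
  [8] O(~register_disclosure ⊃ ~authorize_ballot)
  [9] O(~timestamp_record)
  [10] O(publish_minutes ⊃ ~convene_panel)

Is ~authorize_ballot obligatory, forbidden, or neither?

Obligatory

Premises 6 and 7 are O(~quarantine_host ⊃ convene_panel) and O(quarantine_host ⊃ convene_panel); every ideal world satisfies ~quarantine_host or quarantine_host, so in either case convene_panel holds — hence O(convene_panel).
Premise 10 is O(publish_minutes ⊃ ~convene_panel); contrapositively O(convene_panel ⊃ ~publish_minutes). Since O(convene_panel) holds, K gives O(~publish_minutes).
Applying K to premise 4 (O(~publish_minutes ⊃ ~renew_disclosure)) and O(~publish_minutes) yields O(~renew_disclosure).
Premise 2 is O(~renew_disclosure ⊃ ~register_disclosure); since O(~renew_disclosure), deontic closure gives O(~register_disclosure).
From O(~register_disclosure) and premise 8, O(~register_disclosure ⊃ ~authorize_ballot), we obtain O(~authorize_ballot).
Premises 1, 3, 5, 9 do not contribute to this derivation.
Hence ~authorize_ballot is obligatory.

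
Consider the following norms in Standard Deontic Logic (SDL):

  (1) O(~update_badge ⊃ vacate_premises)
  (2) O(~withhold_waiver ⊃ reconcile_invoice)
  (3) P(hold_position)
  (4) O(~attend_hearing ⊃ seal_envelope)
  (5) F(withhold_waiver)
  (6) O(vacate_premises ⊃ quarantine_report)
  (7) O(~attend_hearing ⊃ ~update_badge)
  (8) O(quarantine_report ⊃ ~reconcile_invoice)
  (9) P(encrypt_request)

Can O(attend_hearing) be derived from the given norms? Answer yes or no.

Premise 5, F(withhold_waiver), is equivalent to O(~withhold_waiver).
From O(~withhold_waiver) and premise 2, O(~withhold_waiver ⊃ reconcile_invoice), we obtain O(reconcile_invoice).
The contrapositive of premise 8 (O(quarantine_report ⊃ ~reconcile_invoice)) is O(reconcile_invoice ⊃ ~quarantine_report), and O(reconcile_invoice) is already established, so O(~quarantine_report).
Premise 6, O(vacate_premises ⊃ quarantine_report), contraposes to O(~quarantine_report ⊃ ~vacate_premises); with O(~quarantine_report) we get O(~vacate_premises).
Premise 1 is O(~update_badge ⊃ vacate_premises); contrapositively O(~vacate_premises ⊃ update_badge). Since O(~vacate_premises) holds, K gives O(update_badge).
Premise 7 is O(~attend_hearing ⊃ ~update_badge); contrapositively O(update_badge ⊃ attend_hearing). Since O(update_badge) holds, K gives O(attend_hearing).
Premises 3, 4, 9 do not contribute to this derivation.
So O(attend_hearing) follows.

Yes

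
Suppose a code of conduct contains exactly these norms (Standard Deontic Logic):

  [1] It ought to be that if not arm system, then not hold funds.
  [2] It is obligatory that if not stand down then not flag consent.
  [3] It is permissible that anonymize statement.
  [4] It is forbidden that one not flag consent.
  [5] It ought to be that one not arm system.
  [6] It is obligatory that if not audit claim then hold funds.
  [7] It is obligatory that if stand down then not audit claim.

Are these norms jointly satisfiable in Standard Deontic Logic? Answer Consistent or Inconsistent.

Inconsistent

From premise 5 we have O(¬arm_system).
Applying K to premise 1 (O(¬arm_system → ¬hold_funds)) and O(¬arm_system) yields O(¬hold_funds).
Premise 6 is O(¬audit_claim → hold_funds); contrapositively O(¬hold_funds → audit_claim). Since O(¬hold_funds) holds, K gives O(audit_claim).
Premise 7, O(stand_down → ¬audit_claim), contraposes to O(audit_claim → ¬stand_down); with O(audit_claim) we get O(¬stand_down).
With premise 2, O(¬stand_down → ¬flag_consent), the K-axiom yields O(¬flag_consent).
But premise 4, F(¬flag_consent), means O(flag_consent).
We now have both O(¬flag_consent) and O(flag_consent) — flag_consent is simultaneously obligatory and forbidden, violating the D-axiom.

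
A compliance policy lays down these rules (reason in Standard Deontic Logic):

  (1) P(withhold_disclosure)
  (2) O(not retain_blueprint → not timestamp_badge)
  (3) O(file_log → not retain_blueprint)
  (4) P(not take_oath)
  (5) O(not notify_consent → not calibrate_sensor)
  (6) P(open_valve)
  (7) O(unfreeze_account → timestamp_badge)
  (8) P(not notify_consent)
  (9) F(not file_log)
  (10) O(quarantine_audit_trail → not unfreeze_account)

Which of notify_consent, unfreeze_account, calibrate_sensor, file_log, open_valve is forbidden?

Premise 9, F(not file_log), is equivalent to O(file_log).
Applying K to premise 3 (O(file_log → not retain_blueprint)) and O(file_log) yields O(not retain_blueprint).
From O(not retain_blueprint) and premise 2, O(not retain_blueprint → not timestamp_badge), we obtain O(not timestamp_badge).
The contrapositive of premise 7 (O(unfreeze_account → timestamp_badge)) is O(not timestamp_badge → not unfreeze_account), and O(not timestamp_badge) is already established, so O(not unfreeze_account).
So O(not unfreeze_account) holds, i.e. unfreeze_account is forbidden. None of the other listed options is forbidden under the premises.

unfreeze_account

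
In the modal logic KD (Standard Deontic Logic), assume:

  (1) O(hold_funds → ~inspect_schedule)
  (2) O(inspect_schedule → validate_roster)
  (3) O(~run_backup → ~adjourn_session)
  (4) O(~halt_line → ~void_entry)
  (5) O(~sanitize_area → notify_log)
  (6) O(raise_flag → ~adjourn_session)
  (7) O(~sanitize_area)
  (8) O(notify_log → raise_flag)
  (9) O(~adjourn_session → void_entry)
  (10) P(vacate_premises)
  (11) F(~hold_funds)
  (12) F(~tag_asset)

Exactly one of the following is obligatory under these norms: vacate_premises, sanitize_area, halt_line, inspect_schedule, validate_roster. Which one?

Premise 7 gives O(~sanitize_area).
With premise 5, O(~sanitize_area → notify_log), the K-axiom yields O(notify_log).
Applying K to premise 8 (O(notify_log → raise_flag)) and O(notify_log) yields O(raise_flag).
Applying K to premise 6 (O(raise_flag → ~adjourn_session)) and O(raise_flag) yields O(~adjourn_session).
Premise 9 is O(~adjourn_session → void_entry); since O(~adjourn_session), deontic closure gives O(void_entry).
Premise 4, O(~halt_line → ~void_entry), contraposes to O(void_entry → halt_line); with O(void_entry) we get O(halt_line).
So O(halt_line) holds — halt_line is obligatory. None of the other listed options is made obligatory by any chain of premises.

halt_line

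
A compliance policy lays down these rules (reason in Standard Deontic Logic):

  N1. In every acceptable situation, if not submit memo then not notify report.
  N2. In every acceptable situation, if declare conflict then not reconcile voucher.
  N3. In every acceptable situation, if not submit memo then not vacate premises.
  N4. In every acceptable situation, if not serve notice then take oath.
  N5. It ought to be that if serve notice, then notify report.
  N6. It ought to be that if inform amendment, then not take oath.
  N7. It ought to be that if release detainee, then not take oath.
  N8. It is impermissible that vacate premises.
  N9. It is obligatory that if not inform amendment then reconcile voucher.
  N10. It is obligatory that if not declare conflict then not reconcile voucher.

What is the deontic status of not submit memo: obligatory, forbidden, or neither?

By case analysis on ¬declare_conflict: premise 10 gives O(¬declare_conflict → ¬reconcile_voucher) and premise 2 gives O(declare_conflict → ¬reconcile_voucher), so O(¬reconcile_voucher) either way.
Premise 9 is O(¬inform_amendment → reconcile_voucher); contrapositively O(¬reconcile_voucher → inform_amendment). Since O(¬reconcile_voucher) holds, K gives O(inform_amendment).
With premise 6, O(inform_amendment → ¬take_oath), the K-axiom yields O(¬take_oath).
Premise 4, O(¬serve_notice → take_oath), contraposes to O(¬take_oath → serve_notice); with O(¬take_oath) we get O(serve_notice).
With premise 5, O(serve_notice → notify_report), the K-axiom yields O(notify_report).
Premise 1, O(¬submit_memo → ¬notify_report), contraposes to O(notify_report → submit_memo); with O(notify_report) we get O(submit_memo).
Premises 3, 7, 8 do not contribute to this derivation.
Thus O(submit_memo), which is F(¬submit_memo): ¬submit_memo is forbidden.

Forbidden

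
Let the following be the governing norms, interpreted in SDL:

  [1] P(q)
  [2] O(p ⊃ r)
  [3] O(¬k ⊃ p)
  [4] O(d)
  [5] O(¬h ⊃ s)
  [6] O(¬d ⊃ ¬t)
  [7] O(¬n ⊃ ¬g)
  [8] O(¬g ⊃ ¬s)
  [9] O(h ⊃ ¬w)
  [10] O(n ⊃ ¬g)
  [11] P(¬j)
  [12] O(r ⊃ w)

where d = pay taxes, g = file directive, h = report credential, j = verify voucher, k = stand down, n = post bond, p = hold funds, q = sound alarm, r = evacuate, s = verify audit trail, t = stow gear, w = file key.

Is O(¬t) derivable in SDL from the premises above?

No

Premise 6 is O(¬d ⊃ ¬t), but O(¬d) is not derivable from the premises, so it does not yield O(¬t).
No other premise forces O(¬t). An ideal world satisfying every premise can still have ¬t false, so O(¬t) is not derivable.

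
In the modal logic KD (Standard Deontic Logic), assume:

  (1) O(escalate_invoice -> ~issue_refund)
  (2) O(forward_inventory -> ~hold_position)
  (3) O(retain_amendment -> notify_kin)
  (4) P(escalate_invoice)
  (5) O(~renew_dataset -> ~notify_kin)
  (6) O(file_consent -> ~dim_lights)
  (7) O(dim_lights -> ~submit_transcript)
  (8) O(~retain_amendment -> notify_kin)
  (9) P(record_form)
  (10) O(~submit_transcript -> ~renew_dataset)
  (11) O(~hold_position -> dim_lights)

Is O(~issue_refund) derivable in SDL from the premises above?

No

Premise 1 is O(escalate_invoice -> ~issue_refund), but O(escalate_invoice) is not derivable from the premises (the permission P(escalate_invoice) asserts only ~O(~escalate_invoice), not O(escalate_invoice)), so it does not yield O(~issue_refund).
No other premise forces O(~issue_refund). An ideal world satisfying every premise can still have ~issue_refund false, so O(~issue_refund) is not derivable.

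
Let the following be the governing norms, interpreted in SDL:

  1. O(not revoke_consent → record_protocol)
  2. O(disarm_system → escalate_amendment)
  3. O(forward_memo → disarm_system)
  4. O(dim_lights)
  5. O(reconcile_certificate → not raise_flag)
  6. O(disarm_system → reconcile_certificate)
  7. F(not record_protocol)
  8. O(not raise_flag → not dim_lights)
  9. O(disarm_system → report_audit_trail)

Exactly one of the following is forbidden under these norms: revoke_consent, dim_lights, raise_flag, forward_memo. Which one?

forward_memo

Premise 4 gives O(dim_lights).
Premise 8, O(not raise_flag → not dim_lights), contraposes to O(dim_lights → raise_flag); with O(dim_lights) we get O(raise_flag).
The contrapositive of premise 5 (O(reconcile_certificate → not raise_flag)) is O(raise_flag → not reconcile_certificate), and O(raise_flag) is already established, so O(not reconcile_certificate).
The contrapositive of premise 6 (O(disarm_system → reconcile_certificate)) is O(not reconcile_certificate → not disarm_system), and O(not reconcile_certificate) is already established, so O(not disarm_system).
Premise 3, O(forward_memo → disarm_system), contraposes to O(not disarm_system → not forward_memo); with O(not disarm_system) we get O(not forward_memo).
So O(not forward_memo) holds, i.e. forward_memo is forbidden. None of the other listed options is forbidden under the premises.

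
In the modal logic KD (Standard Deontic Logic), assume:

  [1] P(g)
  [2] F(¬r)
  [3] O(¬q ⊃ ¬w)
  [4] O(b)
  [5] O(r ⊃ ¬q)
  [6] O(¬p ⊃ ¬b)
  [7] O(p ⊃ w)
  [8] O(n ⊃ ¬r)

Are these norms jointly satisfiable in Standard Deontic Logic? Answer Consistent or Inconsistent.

Premise 4 states O(b) outright.
Premise 6, O(¬p ⊃ ¬b), contraposes to O(b ⊃ p); with O(b) we get O(p).
Applying K to premise 7 (O(p ⊃ w)) and O(p) yields O(w).
Premise 3 is O(¬q ⊃ ¬w); contrapositively O(w ⊃ q). Since O(w) holds, K gives O(q).
The contrapositive of premise 5 (O(r ⊃ ¬q)) is O(q ⊃ ¬r), and O(q) is already established, so O(¬r).
Yet premise 2 is F(¬r), i.e. O(r).
We now have both O(¬r) and O(r) — r is simultaneously obligatory and forbidden, violating the D-axiom.

Inconsistent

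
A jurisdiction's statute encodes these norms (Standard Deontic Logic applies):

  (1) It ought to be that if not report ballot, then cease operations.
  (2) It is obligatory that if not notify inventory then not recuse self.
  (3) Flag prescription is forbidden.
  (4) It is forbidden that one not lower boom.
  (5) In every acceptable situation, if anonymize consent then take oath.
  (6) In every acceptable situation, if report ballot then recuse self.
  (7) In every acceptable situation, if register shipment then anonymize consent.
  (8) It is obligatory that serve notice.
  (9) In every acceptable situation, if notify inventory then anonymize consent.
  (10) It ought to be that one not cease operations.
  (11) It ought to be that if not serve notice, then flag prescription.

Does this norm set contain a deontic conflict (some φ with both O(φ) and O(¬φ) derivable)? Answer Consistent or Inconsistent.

Consistent

Premise 11 is O(¬serve_notice → flag_prescription), but O(¬serve_notice) is not derivable from the premises, so it does not yield O(flag_prescription).
So O(flag_prescription) is not derivable, and the apparent clash with O(¬flag_prescription) does not arise.
A world satisfying every obligation exists (e.g. anonymize_consent=true, cease_operations=false, flag_prescription=false, lower_boom=true, notify_inventory=true, recuse_self=true, register_shipment=false, report_ballot=true, serve_notice=true, take_oath=true); no atom is both obligatory and forbidden, so the set is consistent.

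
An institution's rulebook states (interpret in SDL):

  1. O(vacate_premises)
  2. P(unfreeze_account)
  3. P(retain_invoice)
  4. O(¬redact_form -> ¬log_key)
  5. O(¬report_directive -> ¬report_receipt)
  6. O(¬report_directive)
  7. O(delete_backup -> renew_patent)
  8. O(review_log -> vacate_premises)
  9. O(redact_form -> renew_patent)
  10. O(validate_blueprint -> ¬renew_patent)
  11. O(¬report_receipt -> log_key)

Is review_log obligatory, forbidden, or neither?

Premise 8 is O(review_log -> vacate_premises); even if O(vacate_premises) held, inferring O(review_log) would be affirming the consequent — invalid.
No premise or chain of K-axiom applications forces O(review_log), and none forces O(¬review_log). So review_log is neither obligatory nor forbidden under these norms.

Neither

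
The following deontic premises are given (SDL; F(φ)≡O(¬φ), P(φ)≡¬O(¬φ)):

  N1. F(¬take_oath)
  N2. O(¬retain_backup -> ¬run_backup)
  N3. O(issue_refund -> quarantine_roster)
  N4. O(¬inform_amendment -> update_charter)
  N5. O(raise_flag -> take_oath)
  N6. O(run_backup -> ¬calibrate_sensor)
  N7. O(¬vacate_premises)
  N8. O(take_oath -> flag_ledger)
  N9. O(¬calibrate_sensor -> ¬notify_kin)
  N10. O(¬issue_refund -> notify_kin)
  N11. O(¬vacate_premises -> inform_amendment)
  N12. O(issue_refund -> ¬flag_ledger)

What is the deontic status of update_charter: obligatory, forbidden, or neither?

Premise 4 is O(¬inform_amendment -> update_charter), but O(¬inform_amendment) is not derivable from the premises, so it does not yield O(update_charter).
No premise or chain of K-axiom applications forces O(update_charter), and none forces O(¬update_charter). So update_charter is neither obligatory nor forbidden under these norms.

Neither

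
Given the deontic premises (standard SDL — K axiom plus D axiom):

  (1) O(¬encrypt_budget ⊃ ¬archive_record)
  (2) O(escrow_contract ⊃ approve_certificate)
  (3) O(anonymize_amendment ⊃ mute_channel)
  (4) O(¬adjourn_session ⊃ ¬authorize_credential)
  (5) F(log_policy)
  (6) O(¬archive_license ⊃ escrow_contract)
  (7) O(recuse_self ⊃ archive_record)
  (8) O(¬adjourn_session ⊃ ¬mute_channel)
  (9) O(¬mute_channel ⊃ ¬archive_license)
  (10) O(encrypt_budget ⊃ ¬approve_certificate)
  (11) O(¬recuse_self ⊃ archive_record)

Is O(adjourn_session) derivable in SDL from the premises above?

Premises 11 and 7 are O(¬recuse_self ⊃ archive_record) and O(recuse_self ⊃ archive_record); every ideal world satisfies ¬recuse_self or recuse_self, so in either case archive_record holds — hence O(archive_record).
Premise 1 is O(¬encrypt_budget ⊃ ¬archive_record); contrapositively O(archive_record ⊃ encrypt_budget). Since O(archive_record) holds, K gives O(encrypt_budget).
Premise 10 is O(encrypt_budget ⊃ ¬approve_certificate); since O(encrypt_budget), deontic closure gives O(¬approve_certificate).
The contrapositive of premise 2 (O(escrow_contract ⊃ approve_certificate)) is O(¬approve_certificate ⊃ ¬escrow_contract), and O(¬approve_certificate) is already established, so O(¬escrow_contract).
Premise 6 is O(¬archive_license ⊃ escrow_contract); contrapositively O(¬escrow_contract ⊃ archive_license). Since O(¬escrow_contract) holds, K gives O(archive_license).
Premise 9, O(¬mute_channel ⊃ ¬archive_license), contraposes to O(archive_license ⊃ mute_channel); with O(archive_license) we get O(mute_channel).
Premise 8, O(¬adjourn_session ⊃ ¬mute_channel), contraposes to O(mute_channel ⊃ adjourn_session); with O(mute_channel) we get O(adjourn_session).
Premises 3, 4, 5 do not contribute to this derivation.
So O(adjourn_session) follows.

Yes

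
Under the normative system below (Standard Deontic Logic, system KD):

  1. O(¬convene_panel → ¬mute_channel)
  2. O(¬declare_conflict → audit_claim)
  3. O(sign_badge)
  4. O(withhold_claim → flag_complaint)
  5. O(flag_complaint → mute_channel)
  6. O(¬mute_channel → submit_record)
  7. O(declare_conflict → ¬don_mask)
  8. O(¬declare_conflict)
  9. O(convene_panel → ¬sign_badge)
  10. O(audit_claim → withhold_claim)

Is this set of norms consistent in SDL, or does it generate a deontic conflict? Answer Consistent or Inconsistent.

Inconsistent

Premise 8 gives O(¬declare_conflict).
Premise 2 is O(¬declare_conflict → audit_claim); since O(¬declare_conflict), deontic closure gives O(audit_claim).
Premise 10 is O(audit_claim → withhold_claim); since O(audit_claim), deontic closure gives O(withhold_claim).
Applying K to premise 4 (O(withhold_claim → flag_complaint)) and O(withhold_claim) yields O(flag_complaint).
From O(flag_complaint) and premise 5, O(flag_complaint → mute_channel), we obtain O(mute_channel).
Premise 1, O(¬convene_panel → ¬mute_channel), contraposes to O(mute_channel → convene_panel); with O(mute_channel) we get O(convene_panel).
With premise 9, O(convene_panel → ¬sign_badge), the K-axiom yields O(¬sign_badge).
Yet premise 3 states O(sign_badge).
We now have both O(¬sign_badge) and O(sign_badge) — sign_badge is simultaneously obligatory and forbidden, violating the D-axiom.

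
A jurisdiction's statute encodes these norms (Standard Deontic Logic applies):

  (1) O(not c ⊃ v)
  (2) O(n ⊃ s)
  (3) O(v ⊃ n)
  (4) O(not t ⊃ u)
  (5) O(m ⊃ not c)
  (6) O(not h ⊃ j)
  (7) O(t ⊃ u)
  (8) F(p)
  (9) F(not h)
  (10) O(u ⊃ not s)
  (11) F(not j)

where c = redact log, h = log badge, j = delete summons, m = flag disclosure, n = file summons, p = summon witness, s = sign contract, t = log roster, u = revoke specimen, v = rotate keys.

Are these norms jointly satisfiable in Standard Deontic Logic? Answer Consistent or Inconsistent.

Premise 6 is O(not h ⊃ j); even if O(j) held, inferring O(not h) would be affirming the consequent — invalid.
So O(not h) is not derivable, and the apparent clash with O(h) does not arise.
A world satisfying every obligation exists (e.g. c=true, h=true, j=true, m=false, n=false, p=false, s=false, t=false, u=true, v=false); no atom is both obligatory and forbidden, so the set is consistent.

Consistent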